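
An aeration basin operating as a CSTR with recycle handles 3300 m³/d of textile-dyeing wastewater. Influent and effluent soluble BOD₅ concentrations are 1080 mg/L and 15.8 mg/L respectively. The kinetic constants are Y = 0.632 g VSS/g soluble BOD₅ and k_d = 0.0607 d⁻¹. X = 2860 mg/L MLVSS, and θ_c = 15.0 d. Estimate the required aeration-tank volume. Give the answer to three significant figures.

V ≈ 6090 m³

Rearranging the biomass balance for a CMAS with decay, V = Y·Q·ΔS·θ_c / [X·(1+k_d θ_c)] = 0.632 × 3300 × (1080 − 15.8) × 15.0 / [2860 × (1 + 0.0607 × 15.0)] = 3.33×10^7 / 5464 = 6093 m³.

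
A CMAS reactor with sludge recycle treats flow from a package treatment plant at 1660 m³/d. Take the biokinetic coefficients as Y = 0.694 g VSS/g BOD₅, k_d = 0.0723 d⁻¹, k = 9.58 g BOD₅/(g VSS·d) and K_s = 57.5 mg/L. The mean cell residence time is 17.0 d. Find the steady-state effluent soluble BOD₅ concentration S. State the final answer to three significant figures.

For a completely mixed reactor with recycle the Lawrence–McCarty relation gives S = K_s·(1 + k_d·θ_c) / [θ_c·(Y·k − k_d) − 1] = 57.5 × (1 + 0.0723 × 17.0) / [17.0 × (0.694 × 9.58 − 0.0723) − 1] = 128.2 / 110.8 = 1.157 mg/L.

S ≈ 1.16 mg/L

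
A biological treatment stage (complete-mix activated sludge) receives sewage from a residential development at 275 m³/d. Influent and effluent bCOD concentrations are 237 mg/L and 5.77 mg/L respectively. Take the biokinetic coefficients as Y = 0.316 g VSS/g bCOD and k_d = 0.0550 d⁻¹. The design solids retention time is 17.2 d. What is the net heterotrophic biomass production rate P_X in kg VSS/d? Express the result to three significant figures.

P_X ≈ 10.3 kg VSS/d

Correct the yield for decay: Y_obs = Y/(1 + k_d θ_c) = 0.316 / (1 + 0.0550 × 17.2) = 0.316 / 1.946 = 0.1624.
Substrate removed = Q·(S₀ − S) = 275 m³/d × (237 − 5.77) g/m³ = 6.36×10^4 g/d = 63.59 kg/d.
Net biomass production P_X = Y_obs × Q·(S₀ − S) = 0.1624 × 63.59 = 10.33 kg VSS/d.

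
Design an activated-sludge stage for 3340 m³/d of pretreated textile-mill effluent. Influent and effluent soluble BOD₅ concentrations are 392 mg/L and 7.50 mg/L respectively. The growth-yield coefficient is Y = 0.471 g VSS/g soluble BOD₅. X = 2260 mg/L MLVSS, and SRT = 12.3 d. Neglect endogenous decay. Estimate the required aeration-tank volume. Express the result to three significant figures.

Biomass mass balance (decay neglected): V·X = Y·Q·(S₀ − S)·θ_c, so V = 0.471 × 3340 × (392 − 7.50) × 12.3 / 2260 = 3292 m³.

V ≈ 3290 m³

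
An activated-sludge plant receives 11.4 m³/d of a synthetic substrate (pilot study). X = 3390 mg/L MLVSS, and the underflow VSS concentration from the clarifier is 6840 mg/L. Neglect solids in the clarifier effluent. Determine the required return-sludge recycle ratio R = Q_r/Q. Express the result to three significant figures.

R ≈ 0.983

Mass balance around the secondary clarifier (neglecting effluent solids): R = X / (X_r − X) = 3390 / (6840 − 3390) = 0.9826.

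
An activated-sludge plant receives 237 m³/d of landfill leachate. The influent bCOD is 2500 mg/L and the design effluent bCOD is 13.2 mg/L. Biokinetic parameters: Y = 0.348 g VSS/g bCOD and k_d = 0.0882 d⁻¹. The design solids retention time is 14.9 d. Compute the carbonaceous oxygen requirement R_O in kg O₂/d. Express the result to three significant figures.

Y_obs = Y / (1 + k_d θ_c) = 0.348 / (1 + 0.0882 × 14.9) = 0.348 / 2.314 = 0.1504.
Q·(S₀ − S) = 237 × (2500 − 13.2) × 10⁻³ = 589.4 kg/d removed.
P_X = Y_obs·Q·(S₀ − S) = 0.1504 × 589.4 = 88.63 kg VSS/d.
Carbonaceous O₂ demand = substrate oxidised − cell-mass equivalent = 589.4 − 1.42 × 88.63 = 463.5 kg O₂/d.

R_O ≈ 464 kg O₂/d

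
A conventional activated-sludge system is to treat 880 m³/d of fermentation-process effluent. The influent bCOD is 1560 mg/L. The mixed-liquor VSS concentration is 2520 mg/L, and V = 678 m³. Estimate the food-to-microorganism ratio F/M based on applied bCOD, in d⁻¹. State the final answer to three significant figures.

F/M = applied load / biomass = Q·S₀/(V·X) = 880 × 1560 / (678.0 × 2520) = 0.8035 d⁻¹.

F/M ≈ 0.803 d⁻¹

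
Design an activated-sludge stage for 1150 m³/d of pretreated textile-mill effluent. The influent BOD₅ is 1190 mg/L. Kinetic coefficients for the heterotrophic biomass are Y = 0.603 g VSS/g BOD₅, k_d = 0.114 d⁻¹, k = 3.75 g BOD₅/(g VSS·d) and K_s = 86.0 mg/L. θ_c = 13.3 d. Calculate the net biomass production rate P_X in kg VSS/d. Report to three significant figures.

P_X ≈ 326 kg VSS/d

Effluent substrate depends only on kinetics and SRT: S = K_s(1 + k_d θ_c) / [θ_c(Yk − k_d) − 1] = 86.0 × (1 + 0.114 × 13.3) / [13.3 × (0.603 × 3.75 − 0.114) − 1] = 216.4 / 27.56 = 7.852 mg/L.
Y_obs = Y / (1 + k_d θ_c) = 0.603 / (1 + 0.114 × 13.3) = 0.603 / 2.516 = 0.2396.
Q·(S₀ − S) = 1150 × (1190 − 7.85) × 10⁻³ = 1359 kg/d removed.
So the net sludge growth is P_X = 0.2396 × 1359 = 325.8 kg VSS/d.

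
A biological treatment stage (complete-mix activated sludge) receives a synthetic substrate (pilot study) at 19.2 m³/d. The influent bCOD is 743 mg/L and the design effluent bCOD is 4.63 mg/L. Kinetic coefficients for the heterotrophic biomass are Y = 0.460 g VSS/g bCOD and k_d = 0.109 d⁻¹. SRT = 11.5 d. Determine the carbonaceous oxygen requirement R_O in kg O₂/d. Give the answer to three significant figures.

R_O ≈ 10.1 kg O₂/d

The observed yield is Y_obs = Y/(1 + k_d·θ_c) = 0.460 / (1 + 0.109 × 11.5) = 0.460 / 2.253 = 0.2041 g VSS per g bCOD removed.
Substrate removed = Q·(S₀ − S) = 19.2 m³/d × (743 − 4.63) g/m³ = 1.42×10^4 g/d = 14.18 kg/d.
P_X = Y_obs·Q·(S₀ − S) = 0.2041 × 14.18 = 2.894 kg VSS/d.
R_O = Q·(S₀ − S) − 1.42·P_X = 14.18 − 1.42 × 2.894 = 10.07 kg O₂/d.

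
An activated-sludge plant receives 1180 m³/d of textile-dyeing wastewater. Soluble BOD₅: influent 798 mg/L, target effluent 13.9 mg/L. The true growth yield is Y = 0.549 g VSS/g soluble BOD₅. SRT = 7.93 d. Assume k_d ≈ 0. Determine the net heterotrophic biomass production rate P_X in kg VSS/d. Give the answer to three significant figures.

No decay correction is needed, so Y_obs = Y = 0.549.
Mass of soluble BOD₅ removed per day: Q(S₀ − S) = 1180 × 784.1 g/m³ = 925.2 kg/d.
P_X = Y_obs · Q(S₀ − S) = 0.5490 × 925.2 = 508.0 kg VSS/d.

P_X ≈ 508 kg VSS/d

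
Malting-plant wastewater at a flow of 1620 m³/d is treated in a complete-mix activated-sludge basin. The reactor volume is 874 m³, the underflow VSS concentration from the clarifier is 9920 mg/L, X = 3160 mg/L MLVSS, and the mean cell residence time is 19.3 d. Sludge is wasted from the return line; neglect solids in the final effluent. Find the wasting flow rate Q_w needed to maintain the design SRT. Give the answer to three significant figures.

θ_c = V·X/(Q_w·X_r) when wasting from the recycle, so Q_w = V·X/(θ_c·X_r) = 874.0 × 3160 / (19.3 × 9920) = 14.43 m³/d.

Q_w ≈ 14.4 m³/d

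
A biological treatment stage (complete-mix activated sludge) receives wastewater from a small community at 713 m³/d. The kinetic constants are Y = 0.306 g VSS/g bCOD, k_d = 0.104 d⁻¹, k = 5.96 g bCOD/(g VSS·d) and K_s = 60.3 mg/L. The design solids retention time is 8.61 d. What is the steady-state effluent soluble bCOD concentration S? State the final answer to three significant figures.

S ≈ 8.28 mg/L

For a completely mixed reactor with recycle the Lawrence–McCarty relation gives S = K_s·(1 + k_d·θ_c) / [θ_c·(Y·k − k_d) − 1] = 60.3 × (1 + 0.104 × 8.61) / [8.61 × (0.306 × 5.96 − 0.104) − 1] = 114.3 / 13.81 = 8.278 mg/L.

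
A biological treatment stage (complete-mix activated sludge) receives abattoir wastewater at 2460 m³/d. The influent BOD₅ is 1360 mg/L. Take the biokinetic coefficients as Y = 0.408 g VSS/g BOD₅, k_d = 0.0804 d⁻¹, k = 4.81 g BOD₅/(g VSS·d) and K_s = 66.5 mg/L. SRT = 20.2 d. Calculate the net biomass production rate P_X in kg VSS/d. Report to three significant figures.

For a completely mixed reactor with recycle the Lawrence–McCarty relation gives S = K_s·(1 + k_d·θ_c) / [θ_c·(Y·k − k_d) − 1] = 66.5 × (1 + 0.0804 × 20.2) / [20.2 × (0.408 × 4.81 − 0.0804) − 1] = 174.5 / 37.02 = 4.714 mg/L.
Y_obs = Y / (1 + k_d θ_c) = 0.408 / (1 + 0.0804 × 20.2) = 0.408 / 2.624 = 0.1555.
Q·(S₀ − S) = 2460 × (1360 − 4.71) × 10⁻³ = 3334 kg/d removed.
Net biomass production P_X = Y_obs × Q·(S₀ − S) = 0.1555 × 3334 = 518.4 kg VSS/d.

P_X ≈ 518 kg VSS/d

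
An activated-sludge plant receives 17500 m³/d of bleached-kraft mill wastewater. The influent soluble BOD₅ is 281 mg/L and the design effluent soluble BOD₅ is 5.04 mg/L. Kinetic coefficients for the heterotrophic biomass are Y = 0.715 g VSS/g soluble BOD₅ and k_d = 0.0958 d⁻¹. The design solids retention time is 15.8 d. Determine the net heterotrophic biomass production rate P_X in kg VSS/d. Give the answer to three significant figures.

Y_obs = Y / (1 + k_d θ_c) = 0.715 / (1 + 0.0958 × 15.8) = 0.715 / 2.514 = 0.2844.
Substrate removed = Q·(S₀ − S) = 17500 m³/d × (281 − 5.04) g/m³ = 4.83×10^6 g/d = 4829 kg/d.
Net biomass production P_X = Y_obs × Q·(S₀ − S) = 0.2844 × 4829 = 1374 kg VSS/d.

P_X ≈ 1370 kg VSS/d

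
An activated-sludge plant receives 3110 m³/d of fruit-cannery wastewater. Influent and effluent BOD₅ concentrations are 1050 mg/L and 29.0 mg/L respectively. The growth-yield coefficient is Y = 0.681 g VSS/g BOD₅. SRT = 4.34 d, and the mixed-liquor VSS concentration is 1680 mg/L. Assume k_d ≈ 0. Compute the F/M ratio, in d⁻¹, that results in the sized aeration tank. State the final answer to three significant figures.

F/M ≈ 0.348 d⁻¹

Biomass mass balance (decay neglected): V·X = Y·Q·(S₀ − S)·θ_c, so V = 0.681 × 3110 × (1050 − 29.0) × 4.34 / 1680 = 5586 m³.
Food-to-microorganism ratio F/M = Q S₀ / (V X) = 3110 × 1050 / (5586 × 1680) = 0.3480 d⁻¹.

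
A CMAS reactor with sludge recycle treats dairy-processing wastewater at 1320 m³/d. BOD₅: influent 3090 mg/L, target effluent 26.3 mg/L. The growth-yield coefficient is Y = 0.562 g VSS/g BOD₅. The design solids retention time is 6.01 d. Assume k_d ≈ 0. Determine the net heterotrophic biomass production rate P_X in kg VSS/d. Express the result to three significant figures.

With endogenous decay neglected, the observed yield equals the true yield: Y_obs = Y = 0.562 g VSS/g BOD₅.
Mass of BOD₅ removed per day: Q(S₀ − S) = 1320 × 3064 g/m³ = 4044 kg/d.
So the net sludge growth is P_X = 0.5620 × 4044 = 2273 kg VSS/d.

P_X ≈ 2270 kg VSS/d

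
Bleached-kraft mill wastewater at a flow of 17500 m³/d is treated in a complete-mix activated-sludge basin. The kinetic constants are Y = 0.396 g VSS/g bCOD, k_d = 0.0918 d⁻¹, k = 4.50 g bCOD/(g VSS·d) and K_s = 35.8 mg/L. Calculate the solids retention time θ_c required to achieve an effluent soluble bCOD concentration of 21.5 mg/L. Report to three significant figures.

θ_c ≈ 1.73 d

From 1/θ_c = Y·k·S/(K_s + S) − k_d: Y·k·S/(K_s+S) = 0.396 × 4.50 × 21.5 / (35.8 + 21.5) = 0.6686 d⁻¹.
1/θ_c = 0.6686 − 0.0918 = 0.5768 d⁻¹, so θ_c = 1.734 d.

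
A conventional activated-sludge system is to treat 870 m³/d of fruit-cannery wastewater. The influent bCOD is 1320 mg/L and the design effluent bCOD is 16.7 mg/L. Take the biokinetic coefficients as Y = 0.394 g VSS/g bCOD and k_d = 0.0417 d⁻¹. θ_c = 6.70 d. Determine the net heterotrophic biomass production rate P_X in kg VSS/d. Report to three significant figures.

Y_obs = Y / (1 + k_d θ_c) = 0.394 / (1 + 0.0417 × 6.70) = 0.394 / 1.279 = 0.3080.
Substrate removed = Q·(S₀ − S) = 870 m³/d × (1320 − 16.7) g/m³ = 1.13×10^6 g/d = 1134 kg/d.
So the net sludge growth is P_X = 0.3080 × 1134 = 349.2 kg VSS/d.

P_X ≈ 349 kg VSS/d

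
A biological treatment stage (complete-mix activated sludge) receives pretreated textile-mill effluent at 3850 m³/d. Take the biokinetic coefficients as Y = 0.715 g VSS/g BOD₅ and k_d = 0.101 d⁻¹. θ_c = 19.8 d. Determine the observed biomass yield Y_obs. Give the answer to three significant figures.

Y_obs ≈ 0.238 g VSS/g BOD₅

The observed yield is Y_obs = Y/(1 + k_d·θ_c) = 0.715 / (1 + 0.101 × 19.8) = 0.715 / 3.000 = 0.2383 g VSS per g BOD₅ removed.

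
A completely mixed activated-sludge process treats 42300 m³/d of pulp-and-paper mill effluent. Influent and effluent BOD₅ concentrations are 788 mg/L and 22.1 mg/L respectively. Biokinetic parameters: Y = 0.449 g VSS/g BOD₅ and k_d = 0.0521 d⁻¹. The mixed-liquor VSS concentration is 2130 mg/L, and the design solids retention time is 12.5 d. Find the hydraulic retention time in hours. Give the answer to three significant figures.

From the SRT design equation V = Y Q (S₀−S) θ_c / [X (1 + k_d θ_c)] = 0.449 × 42300 × (788 − 22.1) × 12.5 / [2130 × (1 + 0.0521 × 12.5)] = 1.82×10^8 / 3517 = 51698 m³.
τ = V/Q = 51698/42300 = 1.222 d, or 29.33 h.

τ ≈ 29.3 h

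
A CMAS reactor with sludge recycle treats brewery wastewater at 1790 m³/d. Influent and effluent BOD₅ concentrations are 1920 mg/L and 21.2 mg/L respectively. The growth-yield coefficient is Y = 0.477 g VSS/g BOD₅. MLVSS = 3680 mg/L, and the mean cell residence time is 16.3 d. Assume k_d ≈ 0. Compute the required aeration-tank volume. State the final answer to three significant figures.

With k_d = 0 the design equation reduces to V = Y Q (S₀−S) θ_c / X = 0.477 × 1790 × (1920 − 21.2) × 16.3 / 3680 = 7181 m³.

V ≈ 7180 m³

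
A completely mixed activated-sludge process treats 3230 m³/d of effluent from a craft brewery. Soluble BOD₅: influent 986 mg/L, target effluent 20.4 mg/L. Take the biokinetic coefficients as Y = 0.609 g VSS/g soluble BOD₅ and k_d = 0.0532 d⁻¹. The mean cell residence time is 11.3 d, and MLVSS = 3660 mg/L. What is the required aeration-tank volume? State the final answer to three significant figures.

From the SRT design equation V = Y Q (S₀−S) θ_c / [X (1 + k_d θ_c)] = 0.609 × 3230 × (986 − 20.4) × 11.3 / [3660 × (1 + 0.0532 × 11.3)] = 2.15×10^7 / 5860 = 3663 m³.

V ≈ 3660 m³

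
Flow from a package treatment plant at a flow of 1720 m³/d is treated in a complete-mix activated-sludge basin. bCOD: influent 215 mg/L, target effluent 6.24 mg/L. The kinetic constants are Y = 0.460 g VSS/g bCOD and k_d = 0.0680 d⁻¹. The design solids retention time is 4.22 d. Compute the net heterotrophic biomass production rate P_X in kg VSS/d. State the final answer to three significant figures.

The observed yield is Y_obs = Y/(1 + k_d·θ_c) = 0.460 / (1 + 0.0680 × 4.22) = 0.460 / 1.287 = 0.3574 g VSS per g bCOD removed.
Substrate removed = Q·(S₀ − S) = 1720 m³/d × (215 − 6.24) g/m³ = 3.59×10^5 g/d = 359.1 kg/d.
So the net sludge growth is P_X = 0.3574 × 359.1 = 128.3 kg VSS/d.

P_X ≈ 128 kg VSS/d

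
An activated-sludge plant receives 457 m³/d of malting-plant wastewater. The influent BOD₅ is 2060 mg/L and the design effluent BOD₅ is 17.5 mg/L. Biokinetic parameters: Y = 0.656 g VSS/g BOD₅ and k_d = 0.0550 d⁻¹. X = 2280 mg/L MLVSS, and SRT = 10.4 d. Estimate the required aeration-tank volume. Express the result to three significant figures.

V ≈ 1780 m³

Steady-state biomass mass balance: V·X·(1 + k_d·θ_c) = Y·Q·(S₀ − S)·θ_c, so V = 0.656 × 457 × (2060 − 17.5) × 10.4 / [2280 × (1 + 0.0550 × 10.4)] = 6.37×10^6 / 3584 = 1777 m³.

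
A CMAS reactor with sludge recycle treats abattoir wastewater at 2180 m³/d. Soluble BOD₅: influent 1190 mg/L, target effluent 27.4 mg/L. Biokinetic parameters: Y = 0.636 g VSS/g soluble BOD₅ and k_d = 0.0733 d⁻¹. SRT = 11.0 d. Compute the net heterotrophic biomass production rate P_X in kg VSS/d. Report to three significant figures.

P_X ≈ 892 kg VSS/d

Correct the yield for decay: Y_obs = Y/(1 + k_d θ_c) = 0.636 / (1 + 0.0733 × 11.0) = 0.636 / 1.806 = 0.3521.
Mass of soluble BOD₅ removed per day: Q(S₀ − S) = 2180 × 1163 g/m³ = 2534 kg/d.
P_X = Y_obs · Q(S₀ − S) = 0.3521 × 2534 = 892.4 kg VSS/d.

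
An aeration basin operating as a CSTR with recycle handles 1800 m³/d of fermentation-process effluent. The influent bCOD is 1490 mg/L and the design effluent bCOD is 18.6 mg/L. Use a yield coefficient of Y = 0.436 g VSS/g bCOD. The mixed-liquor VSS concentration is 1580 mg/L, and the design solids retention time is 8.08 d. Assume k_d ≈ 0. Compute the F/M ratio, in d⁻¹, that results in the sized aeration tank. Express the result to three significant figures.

V·X = Y·Q·ΔS·θ_c gives V = 0.436 × 1800 × (1490 − 18.6) × 8.08 / 1580 = 5905 m³.
F/M = applied load / biomass = Q·S₀/(V·X) = 1800 × 1490 / (5905 × 1580) = 0.2874 d⁻¹.

F/M ≈ 0.287 d⁻¹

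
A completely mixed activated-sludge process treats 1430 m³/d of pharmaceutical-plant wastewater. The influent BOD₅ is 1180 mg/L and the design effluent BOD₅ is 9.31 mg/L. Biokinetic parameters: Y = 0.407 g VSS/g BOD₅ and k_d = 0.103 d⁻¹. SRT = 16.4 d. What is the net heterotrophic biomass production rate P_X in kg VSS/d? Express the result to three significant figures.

Correct the yield for decay: Y_obs = Y/(1 + k_d θ_c) = 0.407 / (1 + 0.103 × 16.4) = 0.407 / 2.689 = 0.1513.
Q·(S₀ − S) = 1430 × (1180 − 9.31) × 10⁻³ = 1674 kg/d removed.
Biomass produced: P_X = Y_obs·Q·ΔS = 0.1513 × 1674 ≈ 253.4 kg VSS/d.

P_X ≈ 253 kg VSS/d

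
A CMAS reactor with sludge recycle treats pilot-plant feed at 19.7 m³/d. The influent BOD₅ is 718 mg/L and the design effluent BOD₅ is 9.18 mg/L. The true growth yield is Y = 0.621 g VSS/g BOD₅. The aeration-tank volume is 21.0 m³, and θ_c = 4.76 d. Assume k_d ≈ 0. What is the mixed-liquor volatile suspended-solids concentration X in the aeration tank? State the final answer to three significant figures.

X = Y·Q·ΔS·θ_c / V = 0.621 × 19.7 × (718 − 9.18) × 4.76 / 21.0 = 1966 mg/L.

X ≈ 1970 mg/L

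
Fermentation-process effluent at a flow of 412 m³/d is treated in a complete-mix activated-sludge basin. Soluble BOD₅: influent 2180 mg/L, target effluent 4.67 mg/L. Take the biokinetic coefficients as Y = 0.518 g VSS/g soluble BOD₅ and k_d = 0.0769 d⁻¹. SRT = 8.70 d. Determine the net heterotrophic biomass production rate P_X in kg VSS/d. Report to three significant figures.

Correct the yield for decay: Y_obs = Y/(1 + k_d θ_c) = 0.518 / (1 + 0.0769 × 8.70) = 0.518 / 1.669 = 0.3104.
Mass of soluble BOD₅ removed per day: Q(S₀ − S) = 412 × 2175 g/m³ = 896.2 kg/d.
Net biomass production P_X = Y_obs × Q·(S₀ − S) = 0.3104 × 896.2 = 278.2 kg VSS/d.

P_X ≈ 278 kg VSS/d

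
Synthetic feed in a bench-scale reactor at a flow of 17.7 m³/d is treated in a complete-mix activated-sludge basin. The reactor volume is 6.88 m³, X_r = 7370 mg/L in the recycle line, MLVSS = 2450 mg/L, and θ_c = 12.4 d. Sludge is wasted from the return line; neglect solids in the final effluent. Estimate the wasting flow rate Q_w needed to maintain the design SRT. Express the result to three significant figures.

Wasting from the return line (neglecting effluent solids): Q_w = V·X / (θ_c·X_r) = 6.880 × 2450 / (12.4 × 7370) = 0.1844 m³/d.

Q_w ≈ 0.184 m³/d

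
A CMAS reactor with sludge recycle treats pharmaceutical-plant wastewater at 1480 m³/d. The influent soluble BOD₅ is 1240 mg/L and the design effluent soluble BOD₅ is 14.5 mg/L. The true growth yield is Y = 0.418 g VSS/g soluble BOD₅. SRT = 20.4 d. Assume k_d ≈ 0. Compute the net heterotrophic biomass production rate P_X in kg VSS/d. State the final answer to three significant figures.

P_X ≈ 758 kg VSS/d

No decay correction is needed, so Y_obs = Y = 0.418.
Substrate removed = Q·(S₀ − S) = 1480 m³/d × (1240 − 14.5) g/m³ = 1.81×10^6 g/d = 1814 kg/d.
Biomass produced: P_X = Y_obs·Q·ΔS = 0.4180 × 1814 ≈ 758.1 kg VSS/d.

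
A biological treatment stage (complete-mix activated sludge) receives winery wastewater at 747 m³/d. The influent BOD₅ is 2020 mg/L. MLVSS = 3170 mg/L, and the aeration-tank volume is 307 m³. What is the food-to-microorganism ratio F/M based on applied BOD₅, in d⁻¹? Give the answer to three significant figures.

Food-to-microorganism ratio F/M = Q S₀ / (V X) = 747 × 2020 / (307.0 × 3170) = 1.551 d⁻¹.

F/M ≈ 1.55 d⁻¹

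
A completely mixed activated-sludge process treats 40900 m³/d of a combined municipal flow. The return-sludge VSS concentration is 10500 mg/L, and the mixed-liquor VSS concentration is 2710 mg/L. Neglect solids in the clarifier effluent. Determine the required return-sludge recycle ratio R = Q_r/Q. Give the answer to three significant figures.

Mass balance around the secondary clarifier (neglecting effluent solids): R = X / (X_r − X) = 2710 / (10500 − 2710) = 0.3479.

R ≈ 0.348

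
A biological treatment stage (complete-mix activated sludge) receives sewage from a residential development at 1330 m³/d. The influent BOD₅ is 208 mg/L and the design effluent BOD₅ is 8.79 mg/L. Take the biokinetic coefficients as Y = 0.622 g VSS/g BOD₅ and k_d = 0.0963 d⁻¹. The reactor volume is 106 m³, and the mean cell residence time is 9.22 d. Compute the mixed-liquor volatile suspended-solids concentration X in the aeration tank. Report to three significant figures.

X ≈ 7590 mg/L

X = Y·Q·ΔS·θ_c / [V·(1 + k_d θ_c)] = 0.622 × 1330 × (208 − 8.79) × 9.22 / [106 × (1 + 0.0963 × 9.22)] = 7593 mg/L.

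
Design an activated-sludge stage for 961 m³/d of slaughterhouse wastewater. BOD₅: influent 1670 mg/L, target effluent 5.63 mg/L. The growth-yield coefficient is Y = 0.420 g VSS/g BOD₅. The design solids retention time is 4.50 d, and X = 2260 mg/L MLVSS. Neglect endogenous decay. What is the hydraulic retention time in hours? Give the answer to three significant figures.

τ ≈ 33.4 h

Biomass mass balance (decay neglected): V·X = Y·Q·(S₀ − S)·θ_c, so V = 0.420 × 961 × (1670 − 5.63) × 4.50 / 2260 = 1338 m³.
HRT = V/Q = 1338 m³ / 961 m³·d⁻¹ = 1.392 d × 24 = 33.41 h.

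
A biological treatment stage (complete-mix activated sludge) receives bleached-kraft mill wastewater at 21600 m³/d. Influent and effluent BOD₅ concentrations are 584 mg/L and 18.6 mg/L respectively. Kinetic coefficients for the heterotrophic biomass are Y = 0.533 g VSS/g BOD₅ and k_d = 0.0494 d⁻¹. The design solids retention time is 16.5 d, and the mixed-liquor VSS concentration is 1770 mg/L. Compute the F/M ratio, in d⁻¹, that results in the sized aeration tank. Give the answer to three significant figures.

F/M ≈ 0.213 d⁻¹

From the SRT design equation V = Y Q (S₀−S) θ_c / [X (1 + k_d θ_c)] = 0.533 × 21600 × (584 − 18.6) × 16.5 / [1770 × (1 + 0.0494 × 16.5)] = 1.07×10^8 / 3213 = 33431 m³.
F/M = applied load / biomass = Q·S₀/(V·X) = 21600 × 584 / (33431 × 1770) = 0.2132 d⁻¹.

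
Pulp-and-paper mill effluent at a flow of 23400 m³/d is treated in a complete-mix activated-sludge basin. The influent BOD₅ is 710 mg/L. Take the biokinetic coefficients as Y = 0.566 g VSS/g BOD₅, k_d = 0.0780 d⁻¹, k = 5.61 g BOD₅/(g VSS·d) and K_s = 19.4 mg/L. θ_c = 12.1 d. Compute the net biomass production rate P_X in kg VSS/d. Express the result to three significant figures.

P_X ≈ 4830 kg VSS/d

For a completely mixed reactor with recycle the Lawrence–McCarty relation gives S = K_s·(1 + k_d·θ_c) / [θ_c·(Y·k − k_d) − 1] = 19.4 × (1 + 0.0780 × 12.1) / [12.1 × (0.566 × 5.61 − 0.0780) − 1] = 37.71 / 36.48 = 1.034 mg/L.
Y_obs = Y / (1 + k_d θ_c) = 0.566 / (1 + 0.0780 × 12.1) = 0.566 / 1.944 = 0.2912.
Q·(S₀ − S) = 23400 × (710 − 1.03) × 10⁻³ = 16590 kg/d removed.
P_X = Y_obs · Q(S₀ − S) = 0.2912 × 16590 = 4831 kg VSS/d.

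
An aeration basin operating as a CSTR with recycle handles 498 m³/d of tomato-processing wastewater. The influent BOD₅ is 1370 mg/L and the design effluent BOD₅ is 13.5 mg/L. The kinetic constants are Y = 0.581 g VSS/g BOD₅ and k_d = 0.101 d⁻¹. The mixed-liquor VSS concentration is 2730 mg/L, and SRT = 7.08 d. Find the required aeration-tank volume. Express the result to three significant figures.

From the SRT design equation V = Y Q (S₀−S) θ_c / [X (1 + k_d θ_c)] = 0.581 × 498 × (1370 − 13.5) × 7.08 / [2730 × (1 + 0.101 × 7.08)] = 2.78×10^6 / 4682 = 593.5 m³.

V ≈ 593 m³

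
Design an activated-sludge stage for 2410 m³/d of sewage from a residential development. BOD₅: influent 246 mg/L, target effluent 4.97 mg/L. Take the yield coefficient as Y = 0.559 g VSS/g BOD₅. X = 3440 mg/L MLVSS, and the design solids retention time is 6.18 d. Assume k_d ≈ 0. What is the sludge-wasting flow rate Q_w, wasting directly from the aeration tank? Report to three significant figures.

Q_w ≈ 94.4 m³/d

V·X = Y·Q·ΔS·θ_c gives V = 0.559 × 2410 × (246 − 4.97) × 6.18 / 3440 = 583.4 m³.
With mixed-liquor wasting, θ_c = V/Q_w, so Q_w = V/θ_c = 583.4/6.18 = 94.39 m³/d.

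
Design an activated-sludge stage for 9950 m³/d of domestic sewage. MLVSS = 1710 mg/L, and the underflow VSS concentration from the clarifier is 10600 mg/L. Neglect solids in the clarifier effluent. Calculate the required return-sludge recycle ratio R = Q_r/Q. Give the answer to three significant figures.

Solids balance on the clarifier gives (1+R)X = R·X_r, so R = X/(X_r − X) = 1710 / (10600 − 1710) = 0.1924.

R ≈ 0.192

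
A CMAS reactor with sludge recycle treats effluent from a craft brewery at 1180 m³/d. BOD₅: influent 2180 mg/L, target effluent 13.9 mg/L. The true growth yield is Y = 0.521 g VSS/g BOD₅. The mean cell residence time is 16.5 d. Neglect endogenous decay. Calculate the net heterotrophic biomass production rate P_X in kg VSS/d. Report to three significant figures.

Since k_d ≈ 0, Y_obs = Y = 0.521 g VSS/g BOD₅.
Substrate removed = Q·(S₀ − S) = 1180 m³/d × (2180 − 13.9) g/m³ = 2.56×10^6 g/d = 2556 kg/d.
So the net sludge growth is P_X = 0.5210 × 2556 = 1332 kg VSS/d.

P_X ≈ 1330 kg VSS/d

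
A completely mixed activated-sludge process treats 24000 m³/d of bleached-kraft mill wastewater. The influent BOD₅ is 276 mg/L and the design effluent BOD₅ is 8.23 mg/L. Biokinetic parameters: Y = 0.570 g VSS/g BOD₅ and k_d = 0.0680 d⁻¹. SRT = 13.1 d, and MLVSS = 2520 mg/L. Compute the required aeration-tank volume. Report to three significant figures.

Rearranging the biomass balance for a CMAS with decay, V = Y·Q·ΔS·θ_c / [X·(1+k_d θ_c)] = 0.570 × 24000 × (276 − 8.23) × 13.1 / [2520 × (1 + 0.0680 × 13.1)] = 4.8×10^7 / 4765 = 10071 m³.

V ≈ 10100 m³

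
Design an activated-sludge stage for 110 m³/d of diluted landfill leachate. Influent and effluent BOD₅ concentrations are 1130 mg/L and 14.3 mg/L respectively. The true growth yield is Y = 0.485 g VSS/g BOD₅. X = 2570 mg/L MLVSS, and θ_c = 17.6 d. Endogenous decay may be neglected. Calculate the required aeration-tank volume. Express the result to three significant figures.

V·X = Y·Q·ΔS·θ_c gives V = 0.485 × 110 × (1130 − 14.3) × 17.6 / 2570 = 407.6 m³.

V ≈ 408 m³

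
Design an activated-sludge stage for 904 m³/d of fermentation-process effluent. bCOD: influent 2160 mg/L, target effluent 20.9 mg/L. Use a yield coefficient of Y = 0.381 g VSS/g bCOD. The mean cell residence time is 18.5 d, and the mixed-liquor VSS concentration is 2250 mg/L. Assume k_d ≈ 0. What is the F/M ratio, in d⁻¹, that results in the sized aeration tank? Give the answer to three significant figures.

F/M ≈ 0.143 d⁻¹

With k_d = 0 the design equation reduces to V = Y Q (S₀−S) θ_c / X = 0.381 × 904 × (2160 − 20.9) × 18.5 / 2250 = 6058 m³.
F/M = applied load / biomass = Q·S₀/(V·X) = 904 × 2160 / (6058 × 2250) = 0.1433 d⁻¹.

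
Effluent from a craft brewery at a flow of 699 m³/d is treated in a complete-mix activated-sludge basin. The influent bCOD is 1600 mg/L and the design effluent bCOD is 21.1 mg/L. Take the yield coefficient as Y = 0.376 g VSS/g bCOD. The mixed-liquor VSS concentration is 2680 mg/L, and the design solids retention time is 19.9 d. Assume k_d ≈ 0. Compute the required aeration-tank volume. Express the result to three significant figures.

V·X = Y·Q·ΔS·θ_c gives V = 0.376 × 699 × (1600 − 21.1) × 19.9 / 2680 = 3081 m³.

V ≈ 3080 m³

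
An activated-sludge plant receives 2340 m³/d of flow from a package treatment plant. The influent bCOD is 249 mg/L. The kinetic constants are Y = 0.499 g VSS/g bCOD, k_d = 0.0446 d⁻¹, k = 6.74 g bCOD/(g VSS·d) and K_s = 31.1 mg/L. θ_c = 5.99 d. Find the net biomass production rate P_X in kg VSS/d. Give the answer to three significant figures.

P_X ≈ 228 kg VSS/d

For a completely mixed reactor with recycle the Lawrence–McCarty relation gives S = K_s·(1 + k_d·θ_c) / [θ_c·(Y·k − k_d) − 1] = 31.1 × (1 + 0.0446 × 5.99) / [5.99 × (0.499 × 6.74 − 0.0446) − 1] = 39.41 / 18.88 = 2.087 mg/L.
Observed yield with endogenous decay: Y_obs = Y / (1 + k_d·θ_c) = 0.499 / (1 + 0.0446 × 5.99) = 0.499 / 1.267 = 0.3938 g VSS/g bCOD.
ΔS = 249 − 2.09 = 246.9 mg/L, so the substrate removal rate is 2340 × 246.9/1000 = 577.8 kg bCOD/d.
Net biomass production P_X = Y_obs × Q·(S₀ − S) = 0.3938 × 577.8 = 227.5 kg VSS/d.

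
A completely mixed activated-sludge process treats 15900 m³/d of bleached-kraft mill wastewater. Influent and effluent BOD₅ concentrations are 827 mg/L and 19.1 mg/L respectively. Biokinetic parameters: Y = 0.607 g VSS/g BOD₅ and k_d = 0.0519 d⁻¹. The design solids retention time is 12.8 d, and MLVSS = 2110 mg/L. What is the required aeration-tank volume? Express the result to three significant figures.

V ≈ 28400 m³

Rearranging the biomass balance for a CMAS with decay, V = Y·Q·ΔS·θ_c / [X·(1+k_d θ_c)] = 0.607 × 15900 × (827 − 19.1) × 12.8 / [2110 × (1 + 0.0519 × 12.8)] = 9.98×10^7 / 3512 = 28421 m³.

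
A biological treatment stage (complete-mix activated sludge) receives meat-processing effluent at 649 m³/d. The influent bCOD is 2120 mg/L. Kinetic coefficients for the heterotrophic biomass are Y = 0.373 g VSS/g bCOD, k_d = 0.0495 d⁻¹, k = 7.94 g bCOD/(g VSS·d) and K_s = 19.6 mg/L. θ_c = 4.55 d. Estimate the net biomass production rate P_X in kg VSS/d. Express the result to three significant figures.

P_X ≈ 418 kg VSS/d

From the Monod/SRT balance for a CMAS, S = K_s·(1+k_d θ_c)/[θ_c·(Y k − k_d) − 1] = 19.6 × (1 + 0.0495 × 4.55) / [4.55 × (0.373 × 7.94 − 0.0495) − 1] = 24.01 / 12.25 = 1.960 mg/L.
Correct the yield for decay: Y_obs = Y/(1 + k_d θ_c) = 0.373 / (1 + 0.0495 × 4.55) = 0.373 / 1.225 = 0.3044.
Mass of bCOD removed per day: Q(S₀ − S) = 649 × 2118 g/m³ = 1375 kg/d.
Net biomass production P_X = Y_obs × Q·(S₀ − S) = 0.3044 × 1375 = 418.5 kg VSS/d.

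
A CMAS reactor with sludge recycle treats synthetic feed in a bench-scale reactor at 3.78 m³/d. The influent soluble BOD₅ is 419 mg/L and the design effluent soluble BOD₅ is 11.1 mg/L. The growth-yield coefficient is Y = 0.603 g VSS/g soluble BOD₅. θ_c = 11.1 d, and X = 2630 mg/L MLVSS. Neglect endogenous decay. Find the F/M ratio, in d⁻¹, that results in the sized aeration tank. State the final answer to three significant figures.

F/M ≈ 0.153 d⁻¹

With k_d = 0 the design equation reduces to V = Y Q (S₀−S) θ_c / X = 0.603 × 3.78 × (419 − 11.1) × 11.1 / 2630 = 3.924 m³.
F/M = Q·S₀ / (V·X) = 3.78 × 419 / (3.924 × 2630) = 0.1535 g soluble BOD₅·(g VSS·d)⁻¹.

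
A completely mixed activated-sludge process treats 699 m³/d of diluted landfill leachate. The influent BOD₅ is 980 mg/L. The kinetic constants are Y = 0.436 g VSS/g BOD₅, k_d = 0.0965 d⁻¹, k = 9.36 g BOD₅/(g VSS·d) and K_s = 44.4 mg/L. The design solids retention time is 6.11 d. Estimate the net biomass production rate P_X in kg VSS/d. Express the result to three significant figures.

From the Monod/SRT balance for a CMAS, S = K_s·(1+k_d θ_c)/[θ_c·(Y k − k_d) − 1] = 44.4 × (1 + 0.0965 × 6.11) / [6.11 × (0.436 × 9.36 − 0.0965) − 1] = 70.58 / 23.35 = 3.023 mg/L.
Y_obs = Y / (1 + k_d θ_c) = 0.436 / (1 + 0.0965 × 6.11) = 0.436 / 1.590 = 0.2743.
Q·(S₀ − S) = 699 × (980 − 3.02) × 10⁻³ = 682.9 kg/d removed.
So the net sludge growth is P_X = 0.2743 × 682.9 = 187.3 kg VSS/d.

P_X ≈ 187 kg VSS/d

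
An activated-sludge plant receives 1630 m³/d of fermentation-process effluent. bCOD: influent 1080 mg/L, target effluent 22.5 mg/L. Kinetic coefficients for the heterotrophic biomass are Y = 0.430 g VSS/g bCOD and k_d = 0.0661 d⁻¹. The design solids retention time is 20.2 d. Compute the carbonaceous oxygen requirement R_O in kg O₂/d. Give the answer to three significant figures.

R_O ≈ 1270 kg O₂/d

Y_obs = Y / (1 + k_d θ_c) = 0.430 / (1 + 0.0661 × 20.2) = 0.430 / 2.335 = 0.1841.
Q·(S₀ − S) = 1630 × (1080 − 22.5) × 10⁻³ = 1724 kg/d removed.
Biomass synthesised: P_X = Y_obs × 1724 = 317.4 kg VSS/d.
R_O = Q·(S₀ − S) − 1.42·P_X = 1724 − 1.42 × 317.4 = 1273 kg O₂/d.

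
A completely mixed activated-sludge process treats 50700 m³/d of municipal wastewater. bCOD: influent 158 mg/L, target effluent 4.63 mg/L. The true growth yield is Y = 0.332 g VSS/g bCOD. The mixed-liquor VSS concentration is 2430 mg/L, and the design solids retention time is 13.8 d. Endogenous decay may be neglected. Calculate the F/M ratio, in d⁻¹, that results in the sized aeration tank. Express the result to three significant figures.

Biomass mass balance (decay neglected): V·X = Y·Q·(S₀ − S)·θ_c, so V = 0.332 × 50700 × (158 − 4.63) × 13.8 / 2430 = 14661 m³.
F/M = applied load / biomass = Q·S₀/(V·X) = 50700 × 158 / (14661 × 2430) = 0.2249 d⁻¹.

F/M ≈ 0.225 d⁻¹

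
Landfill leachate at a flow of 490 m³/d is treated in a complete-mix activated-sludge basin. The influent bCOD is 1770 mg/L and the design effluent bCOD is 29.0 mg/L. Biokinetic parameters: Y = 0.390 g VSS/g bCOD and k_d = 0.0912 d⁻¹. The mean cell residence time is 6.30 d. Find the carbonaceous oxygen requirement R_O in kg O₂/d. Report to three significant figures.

Correct the yield for decay: Y_obs = Y/(1 + k_d θ_c) = 0.390 / (1 + 0.0912 × 6.30) = 0.390 / 1.575 = 0.2477.
ΔS = 1770 − 29.0 = 1741 mg/L, so the substrate removal rate is 490 × 1741/1000 = 853.1 kg bCOD/d.
Net sludge production P_X = 0.2477 × 853.1 = 211.3 kg VSS/d.
R_O = Q·ΔS − 1.42 P_X = 853.1 − 300.0 = 553.0 kg O₂/d.

R_O ≈ 553 kg O₂/d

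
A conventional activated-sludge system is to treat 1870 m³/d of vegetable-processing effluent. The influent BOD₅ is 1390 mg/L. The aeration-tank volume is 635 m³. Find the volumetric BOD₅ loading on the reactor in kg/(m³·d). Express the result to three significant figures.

Applied BOD₅ load per unit volume = Q·S₀/V = (1870 × 1390/1000)/635.0 = 4.093 kg BOD₅·m⁻³·d⁻¹.

L_v ≈ 4.09 kg BOD₅/(m³·d)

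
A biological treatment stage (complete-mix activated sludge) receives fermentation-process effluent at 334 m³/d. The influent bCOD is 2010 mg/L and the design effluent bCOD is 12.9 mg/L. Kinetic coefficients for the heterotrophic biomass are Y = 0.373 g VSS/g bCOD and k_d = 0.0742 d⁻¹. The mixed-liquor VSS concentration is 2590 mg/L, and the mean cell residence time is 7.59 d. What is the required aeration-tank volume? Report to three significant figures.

V ≈ 466 m³

Steady-state biomass mass balance: V·X·(1 + k_d·θ_c) = Y·Q·(S₀ − S)·θ_c, so V = 0.373 × 334 × (2010 − 12.9) × 7.59 / [2590 × (1 + 0.0742 × 7.59)] = 1.89×10^6 / 4049 = 466.4 m³.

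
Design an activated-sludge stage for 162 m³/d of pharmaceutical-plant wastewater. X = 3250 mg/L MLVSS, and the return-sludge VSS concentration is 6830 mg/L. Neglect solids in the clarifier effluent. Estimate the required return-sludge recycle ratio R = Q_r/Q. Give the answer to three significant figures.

R ≈ 0.908

R = Q_r/Q = X/(X_r − X) = 3250 / (6830 − 3250) = 0.9078.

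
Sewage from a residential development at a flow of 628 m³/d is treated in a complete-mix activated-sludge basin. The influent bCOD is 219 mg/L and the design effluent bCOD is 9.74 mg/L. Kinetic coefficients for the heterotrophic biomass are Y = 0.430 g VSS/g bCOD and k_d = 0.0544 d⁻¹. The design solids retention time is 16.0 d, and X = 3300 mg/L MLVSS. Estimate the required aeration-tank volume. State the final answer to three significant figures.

Steady-state biomass mass balance: V·X·(1 + k_d·θ_c) = Y·Q·(S₀ − S)·θ_c, so V = 0.430 × 628 × (219 − 9.74) × 16.0 / [3300 × (1 + 0.0544 × 16.0)] = 9.04×10^5 / 6172 = 146.5 m³.

V ≈ 146 m³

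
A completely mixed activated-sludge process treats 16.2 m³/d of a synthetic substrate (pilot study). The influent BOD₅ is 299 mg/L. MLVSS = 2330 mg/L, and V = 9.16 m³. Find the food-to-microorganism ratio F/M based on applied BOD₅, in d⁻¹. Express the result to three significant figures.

F/M ≈ 0.227 d⁻¹

Food-to-microorganism ratio F/M = Q S₀ / (V X) = 16.2 × 299 / (9.160 × 2330) = 0.2270 d⁻¹.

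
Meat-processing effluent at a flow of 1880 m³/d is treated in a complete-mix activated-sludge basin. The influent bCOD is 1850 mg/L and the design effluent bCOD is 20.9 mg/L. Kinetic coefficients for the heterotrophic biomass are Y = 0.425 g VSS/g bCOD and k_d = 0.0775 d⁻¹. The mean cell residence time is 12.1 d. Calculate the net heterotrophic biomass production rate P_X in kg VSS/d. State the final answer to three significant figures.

The observed yield is Y_obs = Y/(1 + k_d·θ_c) = 0.425 / (1 + 0.0775 × 12.1) = 0.425 / 1.938 = 0.2193 g VSS per g bCOD removed.
Q·(S₀ − S) = 1880 × (1850 − 20.9) × 10⁻³ = 3439 kg/d removed.
P_X = Y_obs · Q(S₀ − S) = 0.2193 × 3439 = 754.2 kg VSS/d.

P_X ≈ 754 kg VSS/d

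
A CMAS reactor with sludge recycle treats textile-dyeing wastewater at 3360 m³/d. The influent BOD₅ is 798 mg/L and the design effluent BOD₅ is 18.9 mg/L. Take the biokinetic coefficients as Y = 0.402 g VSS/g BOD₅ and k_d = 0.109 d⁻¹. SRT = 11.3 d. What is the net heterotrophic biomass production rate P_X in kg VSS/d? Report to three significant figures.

P_X ≈ 472 kg VSS/d

The observed yield is Y_obs = Y/(1 + k_d·θ_c) = 0.402 / (1 + 0.109 × 11.3) = 0.402 / 2.232 = 0.1801 g VSS per g BOD₅ removed.
Q·(S₀ − S) = 3360 × (798 − 18.9) × 10⁻³ = 2618 kg/d removed.
Net biomass production P_X = Y_obs × Q·(S₀ − S) = 0.1801 × 2618 = 471.5 kg VSS/d.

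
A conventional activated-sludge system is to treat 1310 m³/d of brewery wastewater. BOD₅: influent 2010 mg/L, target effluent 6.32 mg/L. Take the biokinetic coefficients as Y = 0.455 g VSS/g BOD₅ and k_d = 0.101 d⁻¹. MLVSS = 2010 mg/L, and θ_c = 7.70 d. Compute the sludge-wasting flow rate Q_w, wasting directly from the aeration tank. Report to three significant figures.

Rearranging the biomass balance for a CMAS with decay, V = Y·Q·ΔS·θ_c / [X·(1+k_d θ_c)] = 0.455 × 1310 × (2010 − 6.32) × 7.70 / [2010 × (1 + 0.101 × 7.70)] = 9.2×10^6 / 3573 = 2574 m³.
With mixed-liquor wasting, θ_c = V/Q_w, so Q_w = V/θ_c = 2574/7.70 = 334.2 m³/d.

Q_w ≈ 334 m³/d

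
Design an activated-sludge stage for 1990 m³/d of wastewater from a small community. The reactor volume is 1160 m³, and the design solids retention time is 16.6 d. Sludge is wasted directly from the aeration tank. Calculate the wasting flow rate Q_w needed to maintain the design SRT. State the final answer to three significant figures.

Wasting from the aeration tank: Q_w = V / θ_c = 1160 / 16.6 = 69.88 m³/d.

Q_w ≈ 69.9 m³/d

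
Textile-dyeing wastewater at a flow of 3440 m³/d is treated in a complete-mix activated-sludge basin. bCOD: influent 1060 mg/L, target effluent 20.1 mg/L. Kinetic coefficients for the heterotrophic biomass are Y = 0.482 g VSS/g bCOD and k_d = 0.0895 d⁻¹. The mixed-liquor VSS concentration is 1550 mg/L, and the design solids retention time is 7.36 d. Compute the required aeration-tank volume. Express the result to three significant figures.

Rearranging the biomass balance for a CMAS with decay, V = Y·Q·ΔS·θ_c / [X·(1+k_d θ_c)] = 0.482 × 3440 × (1060 − 20.1) × 7.36 / [1550 × (1 + 0.0895 × 7.36)] = 1.27×10^7 / 2571 = 4936 m³.

V ≈ 4940 m³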